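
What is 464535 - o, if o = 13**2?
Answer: 464366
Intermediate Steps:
o = 169
464535 - o = 464535 - 1*169 = 464535 - 169 = 464366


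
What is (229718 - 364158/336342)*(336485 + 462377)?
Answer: 10287138685876846/56057 ≈ 1.8351e+11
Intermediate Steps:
(229718 - 364158/336342)*(336485 + 462377) = (229718 - 364158*1/336342)*798862 = (229718 - 60693/56057)*798862 = (12877241233/56057)*798862 = 10287138685876846/56057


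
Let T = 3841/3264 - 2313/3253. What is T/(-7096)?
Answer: -4945141/75343852032 ≈ -6.5634e-5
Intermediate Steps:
T = 4945141/10617792 (T = 3841*(1/3264) - 2313*1/3253 = 3841/3264 - 2313/3253 = 4945141/10617792 ≈ 0.46574)
T/(-7096) = (4945141/10617792)/(-7096) = (4945141/10617792)*(-1/7096) = -4945141/75343852032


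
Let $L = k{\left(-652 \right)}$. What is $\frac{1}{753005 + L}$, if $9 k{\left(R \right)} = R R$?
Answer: $\frac{9}{7202149} \approx 1.2496 \cdot 10^{-6}$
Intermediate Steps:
$k{\left(R \right)} = \frac{R^{2}}{9}$ ($k{\left(R \right)} = \frac{R R}{9} = \frac{R^{2}}{9}$)
$L = \frac{425104}{9}$ ($L = \frac{\left(-652\right)^{2}}{9} = \frac{1}{9} \cdot 425104 = \frac{425104}{9} \approx 47234.0$)
$\frac{1}{753005 + L} = \frac{1}{753005 + \frac{425104}{9}} = \frac{1}{\frac{7202149}{9}} = \frac{9}{7202149}$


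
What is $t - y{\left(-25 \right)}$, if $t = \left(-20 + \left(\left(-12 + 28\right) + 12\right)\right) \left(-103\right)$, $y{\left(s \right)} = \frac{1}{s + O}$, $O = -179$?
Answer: $- \frac{168095}{204} \approx -824.0$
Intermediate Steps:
$y{\left(s \right)} = \frac{1}{-179 + s}$ ($y{\left(s \right)} = \frac{1}{s - 179} = \frac{1}{-179 + s}$)
$t = -824$ ($t = \left(-20 + \left(16 + 12\right)\right) \left(-103\right) = \left(-20 + 28\right) \left(-103\right) = 8 \left(-103\right) = -824$)
$t - y{\left(-25 \right)} = -824 - \frac{1}{-179 - 25} = -824 - \frac{1}{-204} = -824 - - \frac{1}{204} = -824 + \frac{1}{204} = - \frac{168095}{204}$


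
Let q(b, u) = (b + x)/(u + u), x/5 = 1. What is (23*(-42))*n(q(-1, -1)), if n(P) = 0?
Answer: 0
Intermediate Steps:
x = 5 (x = 5*1 = 5)
q(b, u) = (5 + b)/(2*u) (q(b, u) = (b + 5)/(u + u) = (5 + b)/((2*u)) = (5 + b)*(1/(2*u)) = (5 + b)/(2*u))
(23*(-42))*n(q(-1, -1)) = (23*(-42))*0 = -966*0 = 0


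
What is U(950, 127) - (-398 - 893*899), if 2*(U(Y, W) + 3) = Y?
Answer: 803677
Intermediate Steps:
U(Y, W) = -3 + Y/2
U(950, 127) - (-398 - 893*899) = (-3 + (½)*950) - (-398 - 893*899) = (-3 + 475) - (-398 - 802807) = 472 - 1*(-803205) = 472 + 803205 = 803677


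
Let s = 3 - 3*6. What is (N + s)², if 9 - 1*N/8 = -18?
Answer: 40401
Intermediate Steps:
N = 216 (N = 72 - 8*(-18) = 72 + 144 = 216)
s = -15 (s = 3 - 18 = -15)
(N + s)² = (216 - 15)² = 201² = 40401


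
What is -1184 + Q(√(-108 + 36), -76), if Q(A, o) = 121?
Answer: -1063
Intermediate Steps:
-1184 + Q(√(-108 + 36), -76) = -1184 + 121 = -1063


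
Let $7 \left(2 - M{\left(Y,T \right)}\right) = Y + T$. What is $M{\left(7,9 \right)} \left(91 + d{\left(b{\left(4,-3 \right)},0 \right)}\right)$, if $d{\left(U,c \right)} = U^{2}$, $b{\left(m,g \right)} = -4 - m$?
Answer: $- \frac{310}{7} \approx -44.286$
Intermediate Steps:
$M{\left(Y,T \right)} = 2 - \frac{T}{7} - \frac{Y}{7}$ ($M{\left(Y,T \right)} = 2 - \frac{Y + T}{7} = 2 - \frac{T + Y}{7} = 2 - \left(\frac{T}{7} + \frac{Y}{7}\right) = 2 - \frac{T}{7} - \frac{Y}{7}$)
$M{\left(7,9 \right)} \left(91 + d{\left(b{\left(4,-3 \right)},0 \right)}\right) = \left(2 - \frac{9}{7} - 1\right) \left(91 + \left(-4 - 4\right)^{2}\right) = - \frac{2 \left(91 + \left(-8\right)^{2}\right)}{7} = - \frac{2 \left(91 + 64\right)}{7} = \left(- \frac{2}{7}\right) 155 = - \frac{310}{7}$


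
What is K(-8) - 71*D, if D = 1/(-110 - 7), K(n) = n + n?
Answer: -1801/117 ≈ -15.393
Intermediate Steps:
K(n) = 2*n
D = -1/117 (D = 1/(-117) = -1/117 ≈ -0.0085470)
K(-8) - 71*D = 2*(-8) - 71*(-1/117) = -16 + 71/117 = -1801/117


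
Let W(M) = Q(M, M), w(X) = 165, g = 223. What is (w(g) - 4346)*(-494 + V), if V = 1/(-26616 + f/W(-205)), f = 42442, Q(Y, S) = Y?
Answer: 11357138258013/5498722 ≈ 2.0654e+6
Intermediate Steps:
W(M) = M
V = -205/5498722 (V = 1/(-26616 + 42442/(-205)) = 1/(-26616 + 42442*(-1/205)) = 1/(-26616 - 42442/205) = 1/(-5498722/205) = -205/5498722 ≈ -3.7281e-5)
(w(g) - 4346)*(-494 + V) = (165 - 4346)*(-494 - 205/5498722) = -4181*(-2716368873/5498722) = 11357138258013/5498722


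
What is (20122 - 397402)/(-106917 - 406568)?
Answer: 75456/102697 ≈ 0.73474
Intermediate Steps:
(20122 - 397402)/(-106917 - 406568) = -377280/(-513485) = -377280*(-1/513485) = 75456/102697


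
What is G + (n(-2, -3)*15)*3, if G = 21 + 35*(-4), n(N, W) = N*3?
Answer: -389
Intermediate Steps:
n(N, W) = 3*N
G = -119 (G = 21 - 140 = -119)
G + (n(-2, -3)*15)*3 = -119 + ((3*(-2))*15)*3 = -119 - 6*15*3 = -119 - 90*3 = -119 - 270 = -389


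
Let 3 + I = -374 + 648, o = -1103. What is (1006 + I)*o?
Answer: -1408531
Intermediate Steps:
I = 271 (I = -3 + (-374 + 648) = -3 + 274 = 271)
(1006 + I)*o = (1006 + 271)*(-1103) = 1277*(-1103) = -1408531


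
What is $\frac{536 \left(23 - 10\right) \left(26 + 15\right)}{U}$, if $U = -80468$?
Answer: $- \frac{71422}{20117} \approx -3.5503$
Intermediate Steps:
$\frac{536 \left(23 - 10\right) \left(26 + 15\right)}{U} = \frac{536 \left(23 - 10\right) \left(26 + 15\right)}{-80468} = 536 \cdot 13 \cdot 41 \left(- \frac{1}{80468}\right) = 536 \cdot 533 \left(- \frac{1}{80468}\right) = 285688 \left(- \frac{1}{80468}\right) = - \frac{71422}{20117}$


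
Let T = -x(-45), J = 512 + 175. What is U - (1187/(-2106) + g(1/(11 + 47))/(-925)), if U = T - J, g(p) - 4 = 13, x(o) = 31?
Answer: -1397566123/1948050 ≈ -717.42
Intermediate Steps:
J = 687
g(p) = 17 (g(p) = 4 + 13 = 17)
T = -31 (T = -1*31 = -31)
U = -718 (U = -31 - 1*687 = -31 - 687 = -718)
U - (1187/(-2106) + g(1/(11 + 47))/(-925)) = -718 - (1187/(-2106) + 17/(-925)) = -718 - (1187*(-1/2106) + 17*(-1/925)) = -718 - (-1187/2106 - 17/925) = -718 - 1*(-1133777/1948050) = -718 + 1133777/1948050 = -1397566123/1948050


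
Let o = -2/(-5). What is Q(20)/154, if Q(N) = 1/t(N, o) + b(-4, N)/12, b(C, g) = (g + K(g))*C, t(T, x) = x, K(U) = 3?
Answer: -31/924 ≈ -0.033550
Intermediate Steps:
o = 2/5 (o = -2*(-1/5) = 2/5 ≈ 0.40000)
b(C, g) = C*(3 + g) (b(C, g) = (g + 3)*C = (3 + g)*C = C*(3 + g))
Q(N) = 3/2 - N/3 (Q(N) = 1/(2/5) - 4*(3 + N)/12 = 1*(5/2) + (-12 - 4*N)*(1/12) = 5/2 + (-1 - N/3) = 3/2 - N/3)
Q(20)/154 = (3/2 - 1/3*20)/154 = (3/2 - 20/3)*(1/154) = -31/6*1/154 = -31/924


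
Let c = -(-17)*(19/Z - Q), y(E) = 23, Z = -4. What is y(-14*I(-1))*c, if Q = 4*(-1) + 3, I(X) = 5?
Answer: -5865/4 ≈ -1466.3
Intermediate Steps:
Q = -1 (Q = -4 + 3 = -1)
c = -255/4 (c = -(-17)*(19/(-4) - 1*(-1)) = -(-17)*(19*(-1/4) + 1) = -(-17)*(-19/4 + 1) = -(-17)*(-15)/4 = -1*255/4 = -255/4 ≈ -63.750)
y(-14*I(-1))*c = 23*(-255/4) = -5865/4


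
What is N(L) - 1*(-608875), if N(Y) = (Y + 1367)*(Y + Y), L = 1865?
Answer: 12664235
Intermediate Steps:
N(Y) = 2*Y*(1367 + Y) (N(Y) = (1367 + Y)*(2*Y) = 2*Y*(1367 + Y))
N(L) - 1*(-608875) = 2*1865*(1367 + 1865) - 1*(-608875) = 2*1865*3232 + 608875 = 12055360 + 608875 = 12664235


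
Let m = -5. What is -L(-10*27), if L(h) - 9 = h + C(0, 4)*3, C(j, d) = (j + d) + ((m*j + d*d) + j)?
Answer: 201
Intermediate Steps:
C(j, d) = d + d² - 3*j (C(j, d) = (j + d) + ((-5*j + d*d) + j) = (d + j) + ((-5*j + d²) + j) = (d + j) + ((d² - 5*j) + j) = (d + j) + (d² - 4*j) = d + d² - 3*j)
L(h) = 69 + h (L(h) = 9 + (h + (4 + 4² - 3*0)*3) = 9 + (h + (4 + 16 + 0)*3) = 9 + (h + 20*3) = 9 + (h + 60) = 9 + (60 + h) = 69 + h)
-L(-10*27) = -(69 - 10*27) = -(69 - 270) = -1*(-201) = 201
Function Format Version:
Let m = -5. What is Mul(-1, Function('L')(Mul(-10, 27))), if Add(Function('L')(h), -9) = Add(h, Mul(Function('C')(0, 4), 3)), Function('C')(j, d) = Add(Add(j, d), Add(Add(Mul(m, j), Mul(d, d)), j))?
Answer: 201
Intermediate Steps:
Function('C')(j, d) = Add(d, Pow(d, 2), Mul(-3, j)) (Function('C')(j, d) = Add(Add(j, d), Add(Add(Mul(-5, j), Mul(d, d)), j)) = Add(Add(d, j), Add(Add(Mul(-5, j), Pow(d, 2)), j)) = Add(Add(d, j), Add(Add(Pow(d, 2), Mul(-5, j)), j)) = Add(Add(d, j), Add(Pow(d, 2), Mul(-4, j))) = Add(d, Pow(d, 2), Mul(-3, j)))
Function('L')(h) = Add(69, h) (Function('L')(h) = Add(9, Add(h, Mul(Add(4, Pow(4, 2), Mul(-3, 0)), 3))) = Add(9, Add(h, Mul(Add(4, 16, 0), 3))) = Add(9, Add(h, Mul(20, 3))) = Add(9, Add(h, 60)) = Add(9, Add(60, h)) = Add(69, h))
Mul(-1, Function('L')(Mul(-10, 27))) = Mul(-1, Add(69, Mul(-10, 27))) = Mul(-1, Add(69, -270)) = Mul(-1, -201) = 201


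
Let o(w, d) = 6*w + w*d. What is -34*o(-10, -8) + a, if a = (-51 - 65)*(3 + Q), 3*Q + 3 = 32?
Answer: -6448/3 ≈ -2149.3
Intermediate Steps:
Q = 29/3 (Q = -1 + (1/3)*32 = -1 + 32/3 = 29/3 ≈ 9.6667)
o(w, d) = 6*w + d*w
a = -4408/3 (a = (-51 - 65)*(3 + 29/3) = -116*38/3 = -4408/3 ≈ -1469.3)
-34*o(-10, -8) + a = -(-340)*(6 - 8) - 4408/3 = -(-340)*(-2) - 4408/3 = -34*20 - 4408/3 = -680 - 4408/3 = -6448/3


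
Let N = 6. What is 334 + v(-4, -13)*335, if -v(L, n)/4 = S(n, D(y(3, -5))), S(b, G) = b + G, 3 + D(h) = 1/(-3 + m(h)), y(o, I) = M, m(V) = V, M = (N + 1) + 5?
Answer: 194626/9 ≈ 21625.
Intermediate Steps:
M = 12 (M = (6 + 1) + 5 = 7 + 5 = 12)
y(o, I) = 12
D(h) = -3 + 1/(-3 + h)
S(b, G) = G + b
v(L, n) = 104/9 - 4*n (v(L, n) = -4*((10 - 3*12)/(-3 + 12) + n) = -4*((10 - 36)/9 + n) = -4*((⅑)*(-26) + n) = -4*(-26/9 + n) = 104/9 - 4*n)
334 + v(-4, -13)*335 = 334 + (104/9 - 4*(-13))*335 = 334 + (104/9 + 52)*335 = 334 + (572/9)*335 = 334 + 191620/9 = 194626/9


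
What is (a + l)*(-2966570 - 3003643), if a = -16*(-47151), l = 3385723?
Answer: -24717511679607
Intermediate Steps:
a = 754416
(a + l)*(-2966570 - 3003643) = (754416 + 3385723)*(-2966570 - 3003643) = 4140139*(-5970213) = -24717511679607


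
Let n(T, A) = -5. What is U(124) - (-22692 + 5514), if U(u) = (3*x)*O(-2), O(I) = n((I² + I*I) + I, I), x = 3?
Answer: 17133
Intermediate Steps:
O(I) = -5
U(u) = -45 (U(u) = (3*3)*(-5) = 9*(-5) = -45)
U(124) - (-22692 + 5514) = -45 - (-22692 + 5514) = -45 - 1*(-17178) = -45 + 17178 = 17133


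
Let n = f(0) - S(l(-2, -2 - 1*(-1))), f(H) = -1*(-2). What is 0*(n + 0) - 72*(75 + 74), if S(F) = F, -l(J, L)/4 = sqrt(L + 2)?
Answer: -10728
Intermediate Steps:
l(J, L) = -4*sqrt(2 + L) (l(J, L) = -4*sqrt(L + 2) = -4*sqrt(2 + L))
f(H) = 2
n = 6 (n = 2 - (-4)*sqrt(2 + (-2 - 1*(-1))) = 2 - (-4)*sqrt(2 + (-2 + 1)) = 2 - (-4)*sqrt(2 - 1) = 2 - (-4)*sqrt(1) = 2 - (-4) = 2 - 1*(-4) = 2 + 4 = 6)
0*(n + 0) - 72*(75 + 74) = 0*(6 + 0) - 72*(75 + 74) = 0*6 - 72*149 = 0 - 10728 = -10728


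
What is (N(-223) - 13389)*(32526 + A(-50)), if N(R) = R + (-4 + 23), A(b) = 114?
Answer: -443675520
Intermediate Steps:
N(R) = 19 + R (N(R) = R + 19 = 19 + R)
(N(-223) - 13389)*(32526 + A(-50)) = ((19 - 223) - 13389)*(32526 + 114) = (-204 - 13389)*32640 = -13593*32640 = -443675520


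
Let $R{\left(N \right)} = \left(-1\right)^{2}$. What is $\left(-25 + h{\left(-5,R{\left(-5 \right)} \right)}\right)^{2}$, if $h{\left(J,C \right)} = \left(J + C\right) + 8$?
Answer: $441$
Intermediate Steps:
$R{\left(N \right)} = 1$
$h{\left(J,C \right)} = 8 + C + J$ ($h{\left(J,C \right)} = \left(C + J\right) + 8 = 8 + C + J$)
$\left(-25 + h{\left(-5,R{\left(-5 \right)} \right)}\right)^{2} = \left(-25 + \left(8 + 1 - 5\right)\right)^{2} = \left(-25 + 4\right)^{2} = \left(-21\right)^{2} = 441$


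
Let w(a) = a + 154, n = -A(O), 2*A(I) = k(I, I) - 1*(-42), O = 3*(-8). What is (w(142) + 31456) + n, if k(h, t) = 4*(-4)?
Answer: 31739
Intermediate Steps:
k(h, t) = -16
O = -24
A(I) = 13 (A(I) = (-16 - 1*(-42))/2 = (-16 + 42)/2 = (1/2)*26 = 13)
n = -13 (n = -1*13 = -13)
w(a) = 154 + a
(w(142) + 31456) + n = ((154 + 142) + 31456) - 13 = (296 + 31456) - 13 = 31752 - 13 = 31739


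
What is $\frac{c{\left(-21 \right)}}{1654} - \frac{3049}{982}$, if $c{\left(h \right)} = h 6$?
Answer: $- \frac{2583389}{812114} \approx -3.1811$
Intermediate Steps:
$c{\left(h \right)} = 6 h$
$\frac{c{\left(-21 \right)}}{1654} - \frac{3049}{982} = \frac{6 \left(-21\right)}{1654} - \frac{3049}{982} = \left(-126\right) \frac{1}{1654} - \frac{3049}{982} = - \frac{63}{827} - \frac{3049}{982} = - \frac{2583389}{812114}$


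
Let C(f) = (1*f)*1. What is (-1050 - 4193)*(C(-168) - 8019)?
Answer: 42924441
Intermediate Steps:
C(f) = f (C(f) = f*1 = f)
(-1050 - 4193)*(C(-168) - 8019) = (-1050 - 4193)*(-168 - 8019) = -5243*(-8187) = 42924441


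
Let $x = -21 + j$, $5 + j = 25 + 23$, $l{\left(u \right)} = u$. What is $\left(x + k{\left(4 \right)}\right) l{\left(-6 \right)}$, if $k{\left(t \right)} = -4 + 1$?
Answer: $-114$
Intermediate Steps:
$k{\left(t \right)} = -3$
$j = 43$ ($j = -5 + \left(25 + 23\right) = -5 + 48 = 43$)
$x = 22$ ($x = -21 + 43 = 22$)
$\left(x + k{\left(4 \right)}\right) l{\left(-6 \right)} = \left(22 - 3\right) \left(-6\right) = 19 \left(-6\right) = -114$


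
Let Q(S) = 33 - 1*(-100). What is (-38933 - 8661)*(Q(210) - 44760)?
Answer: 2123977438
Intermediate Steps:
Q(S) = 133 (Q(S) = 33 + 100 = 133)
(-38933 - 8661)*(Q(210) - 44760) = (-38933 - 8661)*(133 - 44760) = -47594*(-44627) = 2123977438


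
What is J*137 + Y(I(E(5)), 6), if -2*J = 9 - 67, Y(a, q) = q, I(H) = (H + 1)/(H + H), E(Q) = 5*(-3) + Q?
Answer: 3979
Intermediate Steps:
E(Q) = -15 + Q
I(H) = (1 + H)/(2*H) (I(H) = (1 + H)/((2*H)) = (1 + H)*(1/(2*H)) = (1 + H)/(2*H))
J = 29 (J = -(9 - 67)/2 = -½*(-58) = 29)
J*137 + Y(I(E(5)), 6) = 29*137 + 6 = 3973 + 6 = 3979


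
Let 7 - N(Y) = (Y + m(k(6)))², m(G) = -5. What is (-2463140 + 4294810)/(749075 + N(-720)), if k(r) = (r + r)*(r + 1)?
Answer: 1831670/223457 ≈ 8.1970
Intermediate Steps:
k(r) = 2*r*(1 + r) (k(r) = (2*r)*(1 + r) = 2*r*(1 + r))
N(Y) = 7 - (-5 + Y)² (N(Y) = 7 - (Y - 5)² = 7 - (-5 + Y)²)
(-2463140 + 4294810)/(749075 + N(-720)) = (-2463140 + 4294810)/(749075 + (7 - (-5 - 720)²)) = 1831670/(749075 + (7 - 1*(-725)²)) = 1831670/(749075 + (7 - 1*525625)) = 1831670/(749075 + (7 - 525625)) = 1831670/(749075 - 525618) = 1831670/223457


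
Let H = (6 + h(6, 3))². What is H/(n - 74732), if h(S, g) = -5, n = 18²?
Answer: -1/74408 ≈ -1.3439e-5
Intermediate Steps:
n = 324
H = 1 (H = (6 - 5)² = 1² = 1)
H/(n - 74732) = 1/(324 - 74732) = 1/(-74408) = 1*(-1/74408) = -1/74408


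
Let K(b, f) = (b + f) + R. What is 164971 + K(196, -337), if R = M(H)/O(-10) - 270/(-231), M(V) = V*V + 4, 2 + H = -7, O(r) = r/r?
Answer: 12698545/77 ≈ 1.6492e+5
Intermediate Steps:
O(r) = 1
H = -9 (H = -2 - 7 = -9)
M(V) = 4 + V² (M(V) = V² + 4 = 4 + V²)
R = 6635/77 (R = (4 + (-9)²)/1 - 270/(-231) = (4 + 81)*1 - 270*(-1/231) = 85*1 + 90/77 = 85 + 90/77 = 6635/77 ≈ 86.169)
K(b, f) = 6635/77 + b + f (K(b, f) = (b + f) + 6635/77 = 6635/77 + b + f)
164971 + K(196, -337) = 164971 + (6635/77 + 196 - 337) = 164971 - 4222/77 = 12698545/77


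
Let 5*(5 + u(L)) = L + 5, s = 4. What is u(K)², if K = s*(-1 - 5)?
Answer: 1936/25 ≈ 77.440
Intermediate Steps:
K = -24 (K = 4*(-1 - 5) = 4*(-6) = -24)
u(L) = -4 + L/5 (u(L) = -5 + (L + 5)/5 = -5 + (5 + L)/5 = -5 + (1 + L/5) = -4 + L/5)
u(K)² = (-4 + (⅕)*(-24))² = (-4 - 24/5)² = (-44/5)² = 1936/25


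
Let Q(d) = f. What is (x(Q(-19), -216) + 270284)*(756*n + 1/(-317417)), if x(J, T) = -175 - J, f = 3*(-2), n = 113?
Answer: 7324519232689625/317417 ≈ 2.3075e+10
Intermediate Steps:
f = -6
Q(d) = -6
(x(Q(-19), -216) + 270284)*(756*n + 1/(-317417)) = ((-175 - 1*(-6)) + 270284)*(756*113 + 1/(-317417)) = ((-175 + 6) + 270284)*(85428 - 1/317417) = (-169 + 270284)*(27116299475/317417) = 270115*(27116299475/317417) = 7324519232689625/317417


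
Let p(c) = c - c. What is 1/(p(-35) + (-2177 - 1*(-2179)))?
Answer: 1/2 ≈ 0.50000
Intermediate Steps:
p(c) = 0
1/(p(-35) + (-2177 - 1*(-2179))) = 1/(0 + (-2177 - 1*(-2179))) = 1/(0 + (-2177 + 2179)) = 1/(0 + 2) = 1/2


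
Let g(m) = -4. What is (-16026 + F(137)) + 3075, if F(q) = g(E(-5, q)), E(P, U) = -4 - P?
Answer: -12955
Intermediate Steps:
F(q) = -4
(-16026 + F(137)) + 3075 = (-16026 - 4) + 3075 = -16030 + 3075 = -12955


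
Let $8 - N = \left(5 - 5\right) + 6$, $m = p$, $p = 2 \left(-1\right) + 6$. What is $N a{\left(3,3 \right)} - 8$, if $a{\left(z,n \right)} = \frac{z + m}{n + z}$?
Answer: $- \frac{17}{3} \approx -5.6667$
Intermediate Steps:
$p = 4$ ($p = -2 + 6 = 4$)
$m = 4$
$N = 2$ ($N = 8 - \left(\left(5 - 5\right) + 6\right) = 8 - \left(0 + 6\right) = 8 - 6 = 2$)
$a{\left(z,n \right)} = \frac{4 + z}{n + z}$ ($a{\left(z,n \right)} = \frac{z + 4}{n + z} = \frac{4 + z}{n + z}$)
$N a{\left(3,3 \right)} - 8 = 2 \frac{4 + 3}{3 + 3} - 8 = 2 \cdot \frac{1}{6} \cdot 7 - 8 = 2 \cdot \frac{7}{6} - 8 = \frac{7}{3} - 8 = - \frac{17}{3}$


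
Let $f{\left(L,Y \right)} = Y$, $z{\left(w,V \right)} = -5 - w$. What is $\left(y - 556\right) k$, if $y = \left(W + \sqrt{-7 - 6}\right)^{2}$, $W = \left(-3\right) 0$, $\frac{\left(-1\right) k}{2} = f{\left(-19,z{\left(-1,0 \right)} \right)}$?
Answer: $-4552$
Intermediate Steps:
$k = 8$ ($k = - 2 \left(-5 - -1\right) = - 2 \left(-5 + 1\right) = \left(-2\right) \left(-4\right) = 8$)
$W = 0$
$y = -13$ ($y = \left(0 + \sqrt{-7 - 6}\right)^{2} = \left(0 + \sqrt{-13}\right)^{2} = \left(0 + i \sqrt{13}\right)^{2} = \left(i \sqrt{13}\right)^{2} = -13$)
$\left(y - 556\right) k = \left(-13 - 556\right) 8 = \left(-569\right) 8 = -4552$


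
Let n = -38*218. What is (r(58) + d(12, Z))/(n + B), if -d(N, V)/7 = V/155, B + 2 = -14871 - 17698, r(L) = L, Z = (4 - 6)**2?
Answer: -8962/6332525 ≈ -0.0014152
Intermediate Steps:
n = -8284
Z = 4 (Z = (-2)**2 = 4)
B = -32571 (B = -2 + (-14871 - 17698) = -2 - 32569 = -32571)
d(N, V) = -7*V/155
(r(58) + d(12, Z))/(n + B) = (58 - 7/155*4)/(-8284 - 32571) = (58 - 28/155)/(-40855) = (8962/155)*(-1/40855) = -8962/6332525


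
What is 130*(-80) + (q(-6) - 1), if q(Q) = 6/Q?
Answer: -10402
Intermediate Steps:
130*(-80) + (q(-6) - 1) = 130*(-80) + (6/(-6) - 1) = -10400 + (6*(-⅙) - 1) = -10400 + (-1 - 1) = -10400 - 2 = -10402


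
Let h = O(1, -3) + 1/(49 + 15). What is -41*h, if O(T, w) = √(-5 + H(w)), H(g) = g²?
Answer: -5289/64 ≈ -82.641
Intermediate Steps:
O(T, w) = √(-5 + w²)
h = 129/64 (h = √(-5 + (-3)²) + 1/(49 + 15) = √(-5 + 9) + 1/64 = √4 + 1/64 = 2 + 1/64 = 129/64 ≈ 2.0156)
-41*h = -41*129/64 = -5289/64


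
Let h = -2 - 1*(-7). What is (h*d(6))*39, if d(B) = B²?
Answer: 7020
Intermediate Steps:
h = 5 (h = -2 + 7 = 5)
(h*d(6))*39 = (5*6²)*39 = (5*36)*39 = 180*39 = 7020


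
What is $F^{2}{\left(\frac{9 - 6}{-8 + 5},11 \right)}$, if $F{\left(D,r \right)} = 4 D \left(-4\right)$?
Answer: $256$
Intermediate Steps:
$F{\left(D,r \right)} = - 16 D$
$F^{2}{\left(\frac{9 - 6}{-8 + 5},11 \right)} = \left(- 16 \frac{9 - 6}{-8 + 5}\right)^{2} = \left(- 16 \frac{3}{-3}\right)^{2} = \left(- 16 \cdot 3 \left(- \frac{1}{3}\right)\right)^{2} = \left(\left(-16\right) \left(-1\right)\right)^{2} = 16^{2} = 256$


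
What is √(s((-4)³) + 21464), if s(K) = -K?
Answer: 6*√598 ≈ 146.72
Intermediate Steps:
√(s((-4)³) + 21464) = √(-1*(-4)³ + 21464) = √(-1*(-64) + 21464) = √(64 + 21464) = √21528 = 6*√598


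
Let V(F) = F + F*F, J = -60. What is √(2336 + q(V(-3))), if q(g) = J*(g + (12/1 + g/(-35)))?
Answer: 4*√3878/7 ≈ 35.585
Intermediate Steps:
V(F) = F + F²
q(g) = -720 - 408*g/7 (q(g) = -60*(g + (12/1 + g/(-35))) = -60*(g + (12*1 + g*(-1/35))) = -60*(g + (12 - g/35)) = -60*(12 + 34*g/35) = -720 - 408*g/7)
√(2336 + q(V(-3))) = √(2336 + (-720 - (-1224)*(1 - 3)/7)) = √(2336 + (-720 - (-1224)*(-2)/7)) = √(2336 + (-720 - 408/7*6)) = √(2336 + (-720 - 2448/7)) = √(2336 - 7488/7) = √(8864/7) = 4*√3878/7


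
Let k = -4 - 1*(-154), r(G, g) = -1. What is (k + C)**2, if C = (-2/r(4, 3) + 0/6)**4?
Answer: 27556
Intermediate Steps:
C = 16 (C = (-2/(-1) + 0/6)**4 = (-2*(-1) + 0*(1/6))**4 = (2 + 0)**4 = 2**4 = 16)
k = 150 (k = -4 + 154 = 150)
(k + C)**2 = (150 + 16)**2 = 166**2 = 27556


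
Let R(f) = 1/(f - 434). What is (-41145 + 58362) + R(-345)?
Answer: 13412042/779 ≈ 17217.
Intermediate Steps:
R(f) = 1/(-434 + f)
(-41145 + 58362) + R(-345) = (-41145 + 58362) + 1/(-434 - 345) = 17217 + 1/(-779) = 17217 - 1/779 = 13412042/779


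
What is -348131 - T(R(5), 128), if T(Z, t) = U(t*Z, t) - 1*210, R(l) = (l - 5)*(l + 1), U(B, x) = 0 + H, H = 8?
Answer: -347929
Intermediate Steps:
U(B, x) = 8 (U(B, x) = 0 + 8 = 8)
R(l) = (1 + l)*(-5 + l) (R(l) = (-5 + l)*(1 + l) = (1 + l)*(-5 + l))
T(Z, t) = -202 (T(Z, t) = 8 - 1*210 = 8 - 210 = -202)
-348131 - T(R(5), 128) = -348131 - 1*(-202) = -348131 + 202 = -347929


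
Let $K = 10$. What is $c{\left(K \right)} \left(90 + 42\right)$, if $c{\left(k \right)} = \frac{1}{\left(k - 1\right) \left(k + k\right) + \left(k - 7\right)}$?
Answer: $\frac{44}{61} \approx 0.72131$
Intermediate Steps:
$c{\left(k \right)} = \frac{1}{-7 + k + 2 k \left(-1 + k\right)}$ ($c{\left(k \right)} = \frac{1}{\left(-1 + k\right) 2 k + \left(k - 7\right)} = \frac{1}{2 k \left(-1 + k\right) + \left(-7 + k\right)} = \frac{1}{-7 + k + 2 k \left(-1 + k\right)}$)
$c{\left(K \right)} \left(90 + 42\right) = \frac{90 + 42}{-7 - 10 + 2 \cdot 10^{2}} = \frac{1}{-7 - 10 + 2 \cdot 100} \cdot 132 = \frac{1}{-7 - 10 + 200} \cdot 132 = \frac{1}{183} \cdot 132 = \frac{44}{61}$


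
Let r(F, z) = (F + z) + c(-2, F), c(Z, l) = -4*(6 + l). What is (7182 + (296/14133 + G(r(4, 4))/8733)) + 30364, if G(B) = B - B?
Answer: 530637914/14133 ≈ 37546.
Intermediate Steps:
c(Z, l) = -24 - 4*l
r(F, z) = -24 + z - 3*F (r(F, z) = (F + z) + (-24 - 4*F) = -24 + z - 3*F)
G(B) = 0
(7182 + (296/14133 + G(r(4, 4))/8733)) + 30364 = (7182 + (296/14133 + 0/8733)) + 30364 = (7182 + (296*(1/14133) + 0*(1/8733))) + 30364 = (7182 + (296/14133 + 0)) + 30364 = (7182 + 296/14133) + 30364 = 101503502/14133 + 30364 = 530637914/14133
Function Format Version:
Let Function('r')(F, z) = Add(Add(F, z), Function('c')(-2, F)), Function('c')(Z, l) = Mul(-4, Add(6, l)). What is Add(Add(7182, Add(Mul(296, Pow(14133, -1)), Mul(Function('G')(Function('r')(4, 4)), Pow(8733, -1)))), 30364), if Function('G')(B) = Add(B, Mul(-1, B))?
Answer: Rational(530637914, 14133) ≈ 37546.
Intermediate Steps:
Function('c')(Z, l) = Add(-24, Mul(-4, l))
Function('r')(F, z) = Add(-24, z, Mul(-3, F)) (Function('r')(F, z) = Add(Add(F, z), Add(-24, Mul(-4, F))) = Add(-24, z, Mul(-3, F)))
Function('G')(B) = 0
Add(Add(7182, Add(Mul(296, Pow(14133, -1)), Mul(Function('G')(Function('r')(4, 4)), Pow(8733, -1)))), 30364) = Add(Add(7182, Add(Mul(296, Pow(14133, -1)), Mul(0, Pow(8733, -1)))), 30364) = Add(Add(7182, Add(Mul(296, Rational(1, 14133)), Mul(0, Rational(1, 8733)))), 30364) = Add(Add(7182, Add(Rational(296, 14133), 0)), 30364) = Add(Add(7182, Rational(296, 14133)), 30364) = Add(Rational(101503502, 14133), 30364) = Rational(530637914, 14133)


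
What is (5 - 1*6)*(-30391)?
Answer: 30391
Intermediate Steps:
(5 - 1*6)*(-30391) = (5 - 6)*(-30391) = -1*(-30391) = 30391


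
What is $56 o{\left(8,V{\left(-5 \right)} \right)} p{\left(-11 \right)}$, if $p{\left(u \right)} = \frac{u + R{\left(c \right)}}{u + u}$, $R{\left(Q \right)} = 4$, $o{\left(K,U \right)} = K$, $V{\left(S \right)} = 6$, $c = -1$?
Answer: $\frac{1568}{11} \approx 142.55$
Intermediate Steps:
$p{\left(u \right)} = \frac{4 + u}{2 u}$ ($p{\left(u \right)} = \frac{u + 4}{u + u} = \frac{4 + u}{2 u}$)
$56 o{\left(8,V{\left(-5 \right)} \right)} p{\left(-11 \right)} = 56 \cdot 8 \frac{4 - 11}{2 \left(-11\right)} = 448 \cdot \frac{1}{2} \left(- \frac{1}{11}\right) \left(-7\right) = 448 \cdot \frac{7}{22} = \frac{1568}{11}$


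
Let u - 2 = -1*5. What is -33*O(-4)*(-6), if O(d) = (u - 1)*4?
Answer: -3168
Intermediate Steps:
u = -3 (u = 2 - 1*5 = 2 - 5 = -3)
O(d) = -16 (O(d) = (-3 - 1)*4 = -4*4 = -16)
-33*O(-4)*(-6) = -33*(-16)*(-6) = 528*(-6) = -3168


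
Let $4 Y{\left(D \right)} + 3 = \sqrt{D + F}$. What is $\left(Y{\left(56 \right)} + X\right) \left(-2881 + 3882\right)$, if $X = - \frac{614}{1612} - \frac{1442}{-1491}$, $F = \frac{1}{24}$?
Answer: $- \frac{4329479}{26412} + \frac{1001 \sqrt{8070}}{48} \approx 1709.5$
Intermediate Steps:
$F = \frac{1}{24} \approx 0.041667$
$X = \frac{100645}{171678}$ ($X = \left(-614\right) \frac{1}{1612} - - \frac{206}{213} = - \frac{307}{806} + \frac{206}{213} = \frac{100645}{171678} \approx 0.58624$)
$Y{\left(D \right)} = - \frac{3}{4} + \frac{\sqrt{\frac{1}{24} + D}}{4}$ ($Y{\left(D \right)} = - \frac{3}{4} + \frac{\sqrt{D + \frac{1}{24}}}{4} = - \frac{3}{4} + \frac{\sqrt{\frac{1}{24} + D}}{4}$)
$\left(Y{\left(56 \right)} + X\right) \left(-2881 + 3882\right) = \left(\left(- \frac{3}{4} + \frac{\sqrt{6 + 144 \cdot 56}}{48}\right) + \frac{100645}{171678}\right) \left(-2881 + 3882\right) = \left(\left(- \frac{3}{4} + \frac{\sqrt{6 + 8064}}{48}\right) + \frac{100645}{171678}\right) 1001 = \left(\left(- \frac{3}{4} + \frac{\sqrt{8070}}{48}\right) + \frac{100645}{171678}\right) 1001 = \left(- \frac{56227}{343356} + \frac{\sqrt{8070}}{48}\right) 1001 = - \frac{4329479}{26412} + \frac{1001 \sqrt{8070}}{48}$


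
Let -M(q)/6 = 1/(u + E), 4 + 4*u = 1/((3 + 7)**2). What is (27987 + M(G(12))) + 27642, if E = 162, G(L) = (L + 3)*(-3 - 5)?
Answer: 1194186943/21467 ≈ 55629.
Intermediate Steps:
G(L) = -24 - 8*L (G(L) = (3 + L)*(-8) = -24 - 8*L)
u = -399/400 (u = -1 + 1/(4*((3 + 7)**2)) = -1 + 1/(4*(10**2)) = -1 + (1/4)/100 = -1 + (1/4)*(1/100) = -1 + 1/400 = -399/400 ≈ -0.99750)
M(q) = -800/21467 (M(q) = -6/(-399/400 + 162) = -6/64401/400 = -6*400/64401 = -800/21467)
(27987 + M(G(12))) + 27642 = (27987 - 800/21467) + 27642 = 600796129/21467 + 27642 = 1194186943/21467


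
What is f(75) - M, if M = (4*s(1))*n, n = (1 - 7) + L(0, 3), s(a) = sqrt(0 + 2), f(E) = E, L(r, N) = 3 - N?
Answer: 75 + 24*sqrt(2) ≈ 108.94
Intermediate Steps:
s(a) = sqrt(2)
n = -6 (n = (1 - 7) + (3 - 1*3) = -6 + (3 - 3) = -6 + 0 = -6)
M = -24*sqrt(2) (M = (4*sqrt(2))*(-6) = -24*sqrt(2) ≈ -33.941)
f(75) - M = 75 - (-24)*sqrt(2) = 75 + 24*sqrt(2)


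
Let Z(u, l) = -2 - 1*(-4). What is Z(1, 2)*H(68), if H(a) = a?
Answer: 136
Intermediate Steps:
Z(u, l) = 2 (Z(u, l) = -2 + 4 = 2)
Z(1, 2)*H(68) = 2*68 = 136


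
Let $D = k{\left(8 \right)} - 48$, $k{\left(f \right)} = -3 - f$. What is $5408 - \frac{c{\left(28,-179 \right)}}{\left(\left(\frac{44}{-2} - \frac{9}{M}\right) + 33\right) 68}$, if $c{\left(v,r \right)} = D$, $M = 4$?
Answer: $\frac{3217819}{595} \approx 5408.1$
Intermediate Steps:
$D = -59$ ($D = \left(-3 - 8\right) - 48 = -11 - 48 = -59$)
$c{\left(v,r \right)} = -59$
$5408 - \frac{c{\left(28,-179 \right)}}{\left(\left(\frac{44}{-2} - \frac{9}{M}\right) + 33\right) 68} = 5408 - - \frac{59}{\left(\left(\frac{44}{-2} - \frac{9}{4}\right) + 33\right) 68} = 5408 - - \frac{59}{\left(\left(44 \left(- \frac{1}{2}\right) - \frac{9}{4}\right) + 33\right) 68} = 5408 - - \frac{59}{\left(\left(-22 - \frac{9}{4}\right) + 33\right) 68} = 5408 - - \frac{59}{\left(- \frac{97}{4} + 33\right) 68} = 5408 - - \frac{59}{\frac{35}{4} \cdot 68} = 5408 - - \frac{59}{595} = 5408 + \frac{59}{595} = \frac{3217819}{595}$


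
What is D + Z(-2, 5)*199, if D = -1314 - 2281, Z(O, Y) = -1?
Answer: -3794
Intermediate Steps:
D = -3595
D + Z(-2, 5)*199 = -3595 - 1*199 = -3595 - 199 = -3794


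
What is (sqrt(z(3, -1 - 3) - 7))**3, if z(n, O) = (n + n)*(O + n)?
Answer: -13*I*sqrt(13) ≈ -46.872*I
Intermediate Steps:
z(n, O) = 2*n*(O + n) (z(n, O) = (2*n)*(O + n) = 2*n*(O + n))
(sqrt(z(3, -1 - 3) - 7))**3 = (sqrt(2*3*((-1 - 3) + 3) - 7))**3 = (sqrt(2*3*(-4 + 3) - 7))**3 = (sqrt(2*3*(-1) - 7))**3 = (sqrt(-6 - 7))**3 = (sqrt(-13))**3 = (I*sqrt(13))**3 = -13*I*sqrt(13)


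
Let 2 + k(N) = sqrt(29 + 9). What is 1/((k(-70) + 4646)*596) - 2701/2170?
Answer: -2169873381008/1743290116085 - sqrt(38)/12853752008 ≈ -1.2447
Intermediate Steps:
k(N) = -2 + sqrt(38) (k(N) = -2 + sqrt(29 + 9) = -2 + sqrt(38))
1/((k(-70) + 4646)*596) - 2701/2170 = 1/(((-2 + sqrt(38)) + 4646)*596) - 2701/2170 = (1/596)/(4644 + sqrt(38)) - 2701*1/2170 = 1/(596*(4644 + sqrt(38))) - 2701/2170 = -2701/2170 + 1/(596*(4644 + sqrt(38)))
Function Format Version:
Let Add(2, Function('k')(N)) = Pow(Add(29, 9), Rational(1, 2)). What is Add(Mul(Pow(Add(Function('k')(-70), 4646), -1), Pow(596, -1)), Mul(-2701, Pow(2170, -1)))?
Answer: Add(Rational(-2169873381008, 1743290116085), Mul(Rational(-1, 12853752008), Pow(38, Rational(1, 2)))) ≈ -1.2447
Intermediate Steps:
Function('k')(N) = Add(-2, Pow(38, Rational(1, 2))) (Function('k')(N) = Add(-2, Pow(Add(29, 9), Rational(1, 2))) = Add(-2, Pow(38, Rational(1, 2))))
Add(Mul(Pow(Add(Function('k')(-70), 4646), -1), Pow(596, -1)), Mul(-2701, Pow(2170, -1))) = Add(Mul(Pow(Add(Add(-2, Pow(38, Rational(1, 2))), 4646), -1), Pow(596, -1)), Mul(-2701, Pow(2170, -1))) = Add(Mul(Pow(Add(4644, Pow(38, Rational(1, 2))), -1), Rational(1, 596)), Mul(-2701, Rational(1, 2170))) = Add(Mul(Rational(1, 596), Pow(Add(4644, Pow(38, Rational(1, 2))), -1)), Rational(-2701, 2170)) = Add(Rational(-2701, 2170), Mul(Rational(1, 596), Pow(Add(4644, Pow(38, Rational(1, 2))), -1)))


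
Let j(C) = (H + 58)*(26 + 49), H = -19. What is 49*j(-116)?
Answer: 143325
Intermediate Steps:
j(C) = 2925 (j(C) = (-19 + 58)*(26 + 49) = 39*75 = 2925)
49*j(-116) = 49*2925 = 143325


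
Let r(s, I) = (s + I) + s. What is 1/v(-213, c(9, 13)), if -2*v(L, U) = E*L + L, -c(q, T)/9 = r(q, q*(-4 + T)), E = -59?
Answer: -1/6177 ≈ -0.00016189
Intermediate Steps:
r(s, I) = I + 2*s (r(s, I) = (I + s) + s = I + 2*s)
c(q, T) = -18*q - 9*q*(-4 + T) (c(q, T) = -9*(q*(-4 + T) + 2*q) = -9*(2*q + q*(-4 + T)) = -18*q - 9*q*(-4 + T))
v(L, U) = 29*L (v(L, U) = -(-59*L + L)/2 = -(-29)*L = 29*L)
1/v(-213, c(9, 13)) = 1/(29*(-213)) = 1/(-6177) = -1/6177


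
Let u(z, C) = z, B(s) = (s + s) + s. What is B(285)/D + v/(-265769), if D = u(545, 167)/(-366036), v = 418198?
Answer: -16635100291546/28968821 ≈ -5.7424e+5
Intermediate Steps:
B(s) = 3*s (B(s) = 2*s + s = 3*s)
D = -545/366036 (D = 545/(-366036) = 545*(-1/366036) = -545/366036 ≈ -0.0014889)
B(285)/D + v/(-265769) = (3*285)/(-545/366036) + 418198/(-265769) = 855*(-366036/545) + 418198*(-1/265769) = -62592156/109 - 418198/265769 = -16635100291546/28968821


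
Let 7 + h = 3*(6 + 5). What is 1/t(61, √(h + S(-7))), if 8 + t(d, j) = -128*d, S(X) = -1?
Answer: -1/7816 ≈ -0.00012794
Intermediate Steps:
h = 26 (h = -7 + 3*(6 + 5) = -7 + 3*11 = -7 + 33 = 26)
t(d, j) = -8 - 128*d
1/t(61, √(h + S(-7))) = 1/(-8 - 128*61) = 1/(-8 - 7808) = 1/(-7816) = -1/7816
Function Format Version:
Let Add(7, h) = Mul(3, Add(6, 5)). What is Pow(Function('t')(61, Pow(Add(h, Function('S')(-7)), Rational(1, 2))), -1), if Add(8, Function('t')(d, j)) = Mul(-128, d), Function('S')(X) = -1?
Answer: Rational(-1, 7816) ≈ -0.00012794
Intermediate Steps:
h = 26 (h = Add(-7, Mul(3, Add(6, 5))) = Add(-7, Mul(3, 11)) = Add(-7, 33) = 26)
Function('t')(d, j) = Add(-8, Mul(-128, d))
Pow(Function('t')(61, Pow(Add(h, Function('S')(-7)), Rational(1, 2))), -1) = Pow(Add(-8, Mul(-128, 61)), -1) = Pow(Add(-8, -7808), -1) = Pow(-7816, -1) = Rational(-1, 7816)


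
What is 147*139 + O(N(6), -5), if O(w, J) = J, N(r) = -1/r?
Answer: 20428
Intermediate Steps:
147*139 + O(N(6), -5) = 147*139 - 5 = 20433 - 5 = 20428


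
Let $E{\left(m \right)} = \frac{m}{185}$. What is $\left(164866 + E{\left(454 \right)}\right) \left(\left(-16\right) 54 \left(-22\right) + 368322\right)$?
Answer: $\frac{2362764437424}{37} \approx 6.3858 \cdot 10^{10}$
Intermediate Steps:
$E{\left(m \right)} = \frac{m}{185}$ ($E{\left(m \right)} = m \frac{1}{185} = \frac{m}{185}$)
$\left(164866 + E{\left(454 \right)}\right) \left(\left(-16\right) 54 \left(-22\right) + 368322\right) = \left(164866 + \frac{1}{185} \cdot 454\right) \left(\left(-16\right) 54 \left(-22\right) + 368322\right) = \left(164866 + \frac{454}{185}\right) \left(\left(-864\right) \left(-22\right) + 368322\right) = \frac{30500664 \left(19008 + 368322\right)}{185} = \frac{30500664}{185} \cdot 387330 = \frac{2362764437424}{37}$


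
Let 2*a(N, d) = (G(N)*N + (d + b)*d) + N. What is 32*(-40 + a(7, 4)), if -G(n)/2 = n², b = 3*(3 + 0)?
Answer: -11312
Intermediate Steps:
b = 9 (b = 3*3 = 9)
G(n) = -2*n²
a(N, d) = N/2 - N³ + d*(9 + d)/2 (a(N, d) = (((-2*N²)*N + (d + 9)*d) + N)/2 = ((-2*N³ + (9 + d)*d) + N)/2 = ((-2*N³ + d*(9 + d)) + N)/2 = (N - 2*N³ + d*(9 + d))/2 = N/2 - N³ + d*(9 + d)/2)
32*(-40 + a(7, 4)) = 32*(-40 + ((½)*7 + (½)*4² - 1*7³ + (9/2)*4)) = 32*(-40 + (7/2 + (½)*16 - 1*343 + 18)) = 32*(-40 + (7/2 + 8 - 343 + 18)) = 32*(-40 - 627/2) = 32*(-707/2) = -11312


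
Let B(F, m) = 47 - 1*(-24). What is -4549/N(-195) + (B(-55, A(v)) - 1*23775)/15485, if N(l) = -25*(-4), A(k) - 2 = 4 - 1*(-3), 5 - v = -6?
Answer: -14562333/309700 ≈ -47.021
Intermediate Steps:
v = 11 (v = 5 - 1*(-6) = 5 + 6 = 11)
A(k) = 9 (A(k) = 2 + (4 - 1*(-3)) = 2 + (4 + 3) = 2 + 7 = 9)
B(F, m) = 71 (B(F, m) = 47 + 24 = 71)
N(l) = 100
-4549/N(-195) + (B(-55, A(v)) - 1*23775)/15485 = -4549/100 + (71 - 1*23775)/15485 = -4549*1/100 + (71 - 23775)*(1/15485) = -4549/100 - 23704*1/15485 = -4549/100 - 23704/15485 = -14562333/309700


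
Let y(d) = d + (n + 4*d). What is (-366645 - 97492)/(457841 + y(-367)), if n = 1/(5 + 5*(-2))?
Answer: -2320685/2280029 ≈ -1.0178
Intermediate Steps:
n = -⅕ (n = 1/(5 - 10) = 1/(-5) = 1*(-⅕) = -⅕ ≈ -0.20000)
y(d) = -⅕ + 5*d (y(d) = d + (-⅕ + 4*d) = -⅕ + 5*d)
(-366645 - 97492)/(457841 + y(-367)) = (-366645 - 97492)/(457841 + (-⅕ + 5*(-367))) = -464137/(457841 + (-⅕ - 1835)) = -464137/(457841 - 9176/5) = -464137/2280029/5 = -464137*5/2280029 = -2320685/2280029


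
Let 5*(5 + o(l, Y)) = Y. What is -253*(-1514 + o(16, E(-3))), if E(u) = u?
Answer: 1922294/5 ≈ 3.8446e+5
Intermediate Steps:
o(l, Y) = -5 + Y/5
-253*(-1514 + o(16, E(-3))) = -253*(-1514 + (-5 + (1/5)*(-3))) = -253*(-1514 + (-5 - 3/5)) = -253*(-1514 - 28/5) = -253*(-7598/5) = 1922294/5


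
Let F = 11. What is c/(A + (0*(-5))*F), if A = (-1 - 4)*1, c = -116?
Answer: 116/5 ≈ 23.200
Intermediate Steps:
A = -5 (A = -5*1 = -5)
c/(A + (0*(-5))*F) = -116/(-5 + (0*(-5))*11) = -116/(-5 + 0*11) = -116/(-5 + 0) = -116/(-5) = -116*(-⅕) = 116/5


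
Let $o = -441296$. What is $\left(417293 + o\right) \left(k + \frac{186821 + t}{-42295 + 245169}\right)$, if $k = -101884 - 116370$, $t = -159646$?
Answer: $\frac{151829381401209}{28982} \approx 5.2388 \cdot 10^{9}$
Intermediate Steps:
$k = -218254$ ($k = -101884 - 116370 = -218254$)
$\left(417293 + o\right) \left(k + \frac{186821 + t}{-42295 + 245169}\right) = \left(417293 - 441296\right) \left(-218254 + \frac{186821 - 159646}{-42295 + 245169}\right) = - 24003 \left(-218254 + \frac{27175}{202874}\right) = \left(-24003\right) \left(- \frac{44278034821}{202874}\right) = \frac{151829381401209}{28982}$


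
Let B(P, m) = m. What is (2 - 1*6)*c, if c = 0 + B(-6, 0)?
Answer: 0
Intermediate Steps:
c = 0 (c = 0 + 0 = 0)
(2 - 1*6)*c = (2 - 1*6)*0 = (2 - 6)*0 = -4*0 = 0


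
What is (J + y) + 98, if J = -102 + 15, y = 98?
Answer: 109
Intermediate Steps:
J = -87
(J + y) + 98 = (-87 + 98) + 98 = 11 + 98 = 109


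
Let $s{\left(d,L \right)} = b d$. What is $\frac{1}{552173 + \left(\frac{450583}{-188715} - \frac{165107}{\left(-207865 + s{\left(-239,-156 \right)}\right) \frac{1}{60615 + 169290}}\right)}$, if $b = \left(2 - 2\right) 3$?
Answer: $\frac{7845448695}{5764709910224581} \approx 1.3609 \cdot 10^{-6}$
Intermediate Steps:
$b = 0$ ($b = 0 \cdot 3 = 0$)
$s{\left(d,L \right)} = 0$ ($s{\left(d,L \right)} = 0 d = 0$)
$\frac{1}{552173 + \left(\frac{450583}{-188715} - \frac{165107}{\left(-207865 + s{\left(-239,-156 \right)}\right) \frac{1}{60615 + 169290}}\right)} = \frac{1}{552173 - \left(\frac{450583}{188715} + 165107 \frac{60615 + 169290}{-207865 + 0}\right)} = \frac{1}{552173 - \left(\frac{450583}{188715} + \frac{165107}{\left(-207865\right) \frac{1}{229905}}\right)} = \frac{1}{552173 - \left(\frac{450583}{188715} + \frac{165107}{- \frac{41573}{45981}}\right)} = \frac{1}{552173 - - \frac{1432664967960346}{7845448695}} = \frac{1}{552173 + \left(- \frac{450583}{188715} + \frac{7591784967}{41573}\right)} = \frac{1}{552173 + \frac{1432664967960346}{7845448695}} = \frac{1}{\frac{5764709910224581}{7845448695}} = \frac{7845448695}{5764709910224581}$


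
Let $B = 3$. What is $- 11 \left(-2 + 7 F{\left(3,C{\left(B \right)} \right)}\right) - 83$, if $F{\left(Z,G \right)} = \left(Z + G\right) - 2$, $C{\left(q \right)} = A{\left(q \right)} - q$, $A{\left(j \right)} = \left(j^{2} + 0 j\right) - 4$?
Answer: $-292$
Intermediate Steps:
$A{\left(j \right)} = -4 + j^{2}$ ($A{\left(j \right)} = \left(j^{2} + 0\right) - 4 = j^{2} - 4 = -4 + j^{2}$)
$C{\left(q \right)} = -4 + q^{2} - q$ ($C{\left(q \right)} = \left(-4 + q^{2}\right) - q = -4 + q^{2} - q$)
$F{\left(Z,G \right)} = -2 + G + Z$ ($F{\left(Z,G \right)} = \left(G + Z\right) - 2 = -2 + G + Z$)
$- 11 \left(-2 + 7 F{\left(3,C{\left(B \right)} \right)}\right) - 83 = - 11 \left(-2 + 7 \left(-2 - \left(7 - 9\right) + 3\right)\right) - 83 = - 11 \left(-2 + 7 \left(-2 - -2 + 3\right)\right) - 83 = - 11 \left(-2 + 7 \left(-2 + 2 + 3\right)\right) - 83 = - 11 \left(-2 + 7 \cdot 3\right) - 83 = - 11 \left(-2 + 21\right) - 83 = \left(-11\right) 19 - 83 = -209 - 83 = -292$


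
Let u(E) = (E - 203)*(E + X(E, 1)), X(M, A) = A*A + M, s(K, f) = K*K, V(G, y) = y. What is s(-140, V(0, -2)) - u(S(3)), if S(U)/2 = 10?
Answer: 27103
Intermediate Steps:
s(K, f) = K²
S(U) = 20 (S(U) = 2*10 = 20)
X(M, A) = M + A² (X(M, A) = A² + M = M + A²)
u(E) = (1 + 2*E)*(-203 + E) (u(E) = (E - 203)*(E + (E + 1²)) = (-203 + E)*(E + (E + 1)) = (-203 + E)*(E + (1 + E)) = (-203 + E)*(1 + 2*E) = (1 + 2*E)*(-203 + E))
s(-140, V(0, -2)) - u(S(3)) = (-140)² - (-203 - 405*20 + 2*20²) = 19600 - (-203 - 8100 + 2*400) = 19600 - (-203 - 8100 + 800) = 19600 - 1*(-7503) = 19600 + 7503 = 27103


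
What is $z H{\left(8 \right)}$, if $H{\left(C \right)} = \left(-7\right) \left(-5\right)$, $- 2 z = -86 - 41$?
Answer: $\frac{4445}{2} \approx 2222.5$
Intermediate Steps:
$z = \frac{127}{2}$ ($z = - \frac{-86 - 41}{2} = \left(- \frac{1}{2}\right) \left(-127\right) = \frac{127}{2} \approx 63.5$)
$H{\left(C \right)} = 35$
$z H{\left(8 \right)} = \frac{127}{2} \cdot 35 = \frac{4445}{2}$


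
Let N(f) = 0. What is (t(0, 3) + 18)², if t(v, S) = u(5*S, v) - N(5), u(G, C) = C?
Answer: 324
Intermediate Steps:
t(v, S) = v (t(v, S) = v - 1*0 = v + 0 = v)
(t(0, 3) + 18)² = (0 + 18)² = 18² = 324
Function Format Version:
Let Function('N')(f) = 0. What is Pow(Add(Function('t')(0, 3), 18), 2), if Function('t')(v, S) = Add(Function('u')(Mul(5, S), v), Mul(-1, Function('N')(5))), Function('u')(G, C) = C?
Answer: 324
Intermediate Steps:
Function('t')(v, S) = v (Function('t')(v, S) = Add(v, Mul(-1, 0)) = Add(v, 0) = v)
Pow(Add(Function('t')(0, 3), 18), 2) = Pow(Add(0, 18), 2) = Pow(18, 2) = 324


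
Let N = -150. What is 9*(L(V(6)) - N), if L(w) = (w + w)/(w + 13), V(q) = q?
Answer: 25758/19 ≈ 1355.7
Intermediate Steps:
L(w) = 2*w/(13 + w) (L(w) = (2*w)/(13 + w) = 2*w/(13 + w))
9*(L(V(6)) - N) = 9*(2*6/(13 + 6) - 1*(-150)) = 9*(2*6/19 + 150) = 9*(2*6*(1/19) + 150) = 9*(12/19 + 150) = 9*(2862/19) = 25758/19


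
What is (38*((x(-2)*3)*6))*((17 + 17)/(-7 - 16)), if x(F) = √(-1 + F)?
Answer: -23256*I*√3/23 ≈ -1751.3*I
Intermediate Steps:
(38*((x(-2)*3)*6))*((17 + 17)/(-7 - 16)) = (38*((√(-1 - 2)*3)*6))*((17 + 17)/(-7 - 16)) = (38*((√(-3)*3)*6))*(34/(-23)) = (38*(((I*√3)*3)*6))*(34*(-1/23)) = (38*((3*I*√3)*6))*(-34/23) = (38*(18*I*√3))*(-34/23) = (684*I*√3)*(-34/23) = -23256*I*√3/23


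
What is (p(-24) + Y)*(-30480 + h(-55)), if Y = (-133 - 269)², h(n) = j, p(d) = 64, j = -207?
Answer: -4961105916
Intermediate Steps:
h(n) = -207
Y = 161604 (Y = (-402)² = 161604)
(p(-24) + Y)*(-30480 + h(-55)) = (64 + 161604)*(-30480 - 207) = 161668*(-30687) = -4961105916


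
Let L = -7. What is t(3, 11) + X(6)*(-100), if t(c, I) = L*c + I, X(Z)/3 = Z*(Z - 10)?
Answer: 7190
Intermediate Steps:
X(Z) = 3*Z*(-10 + Z) (X(Z) = 3*(Z*(Z - 10)) = 3*(Z*(-10 + Z)) = 3*Z*(-10 + Z))
t(c, I) = I - 7*c (t(c, I) = -7*c + I = I - 7*c)
t(3, 11) + X(6)*(-100) = (11 - 7*3) + (3*6*(-10 + 6))*(-100) = (11 - 21) + (3*6*(-4))*(-100) = -10 - 72*(-100) = -10 + 7200 = 7190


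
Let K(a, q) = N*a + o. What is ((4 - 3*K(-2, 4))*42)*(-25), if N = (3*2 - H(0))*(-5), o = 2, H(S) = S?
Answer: 191100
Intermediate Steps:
N = -30 (N = (3*2 - 1*0)*(-5) = (6 + 0)*(-5) = 6*(-5) = -30)
K(a, q) = 2 - 30*a (K(a, q) = -30*a + 2 = 2 - 30*a)
((4 - 3*K(-2, 4))*42)*(-25) = ((4 - 3*(2 - 30*(-2)))*42)*(-25) = ((4 - 3*(2 + 60))*42)*(-25) = ((4 - 3*62)*42)*(-25) = ((4 - 186)*42)*(-25) = -182*42*(-25) = -7644*(-25) = 191100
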